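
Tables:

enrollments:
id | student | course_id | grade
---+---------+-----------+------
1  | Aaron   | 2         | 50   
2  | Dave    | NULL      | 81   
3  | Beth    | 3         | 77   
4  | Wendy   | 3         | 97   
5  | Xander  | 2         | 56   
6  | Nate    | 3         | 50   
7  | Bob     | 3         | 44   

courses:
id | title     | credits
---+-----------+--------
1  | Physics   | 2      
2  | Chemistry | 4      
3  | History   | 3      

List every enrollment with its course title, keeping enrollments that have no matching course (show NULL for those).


LEFT JOIN keeps every row from enrollments (the left table); where course_id has no match in courses, the course columns become NULL. Walk through each enrollment:
  - enrollment 1 (Aaron): course_id=2 -> matches Chemistry
  - enrollment 2 (Dave): course_id=NULL, no match -> kept with NULL
  - enrollment 3 (Beth): course_id=3 -> matches History
  - enrollment 4 (Wendy): course_id=3 -> matches History
  - enrollment 5 (Xander): course_id=2 -> matches Chemistry
  - enrollment 6 (Nate): course_id=3 -> matches History
  - enrollment 7 (Bob): course_id=3 -> matches History
All 7 rows appear; 1 has NULL course.

SQL:
SELECT a.student, b.title AS course
FROM enrollments a
LEFT JOIN courses b ON a.course_id = b.id

Result:
student | course   
--------+----------
Aaron   | Chemistry
Dave    | NULL     
Beth    | History  
Wendy   | History  
Xander  | Chemistry
Nate    | History  
Bob     | History  


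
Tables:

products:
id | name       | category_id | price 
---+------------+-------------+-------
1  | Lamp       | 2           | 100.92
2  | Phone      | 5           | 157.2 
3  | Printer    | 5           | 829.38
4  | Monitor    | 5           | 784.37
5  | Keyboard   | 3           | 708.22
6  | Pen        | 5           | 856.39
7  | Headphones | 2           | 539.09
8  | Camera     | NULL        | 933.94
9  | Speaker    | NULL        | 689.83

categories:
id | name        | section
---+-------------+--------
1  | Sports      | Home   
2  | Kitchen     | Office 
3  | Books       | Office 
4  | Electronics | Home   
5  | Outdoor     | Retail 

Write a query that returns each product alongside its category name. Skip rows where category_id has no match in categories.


INNER JOIN keeps only products rows whose category_id matches an id in categories. Walk through each product:
  - product 1 (Lamp): category_id=2 -> matches Kitchen
  - product 2 (Phone): category_id=5 -> matches Outdoor
  - product 3 (Printer): category_id=5 -> matches Outdoor
  - product 4 (Monitor): category_id=5 -> matches Outdoor
  - product 5 (Keyboard): category_id=3 -> matches Books
  - product 6 (Pen): category_id=5 -> matches Outdoor
  - product 7 (Headphones): category_id=2 -> matches Kitchen
  - product 8 (Camera): category_id=NULL, no match -> dropped
  - product 9 (Speaker): category_id=NULL, no match -> dropped
So 2 of 9 rows are dropped.

SQL:
SELECT a.name, b.name AS category
FROM products a
INNER JOIN categories b ON a.category_id = b.id

Result:
name       | category
-----------+---------
Lamp       | Kitchen 
Phone      | Outdoor 
Printer    | Outdoor 
Monitor    | Outdoor 
Keyboard   | Books   
Pen        | Outdoor 
Headphones | Kitchen 


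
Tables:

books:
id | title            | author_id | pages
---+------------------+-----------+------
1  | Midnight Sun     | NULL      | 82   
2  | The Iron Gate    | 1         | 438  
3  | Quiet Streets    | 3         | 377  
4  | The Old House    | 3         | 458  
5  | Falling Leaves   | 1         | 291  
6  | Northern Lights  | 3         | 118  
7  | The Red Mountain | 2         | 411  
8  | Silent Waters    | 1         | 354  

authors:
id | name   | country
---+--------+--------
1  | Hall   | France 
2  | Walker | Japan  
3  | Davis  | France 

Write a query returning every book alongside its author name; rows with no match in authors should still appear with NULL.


LEFT JOIN keeps every row from books (the left table); where author_id has no match in authors, the author columns become NULL. Walk through each book:
  - book 1 (Midnight Sun): author_id=NULL, no match -> kept with NULL
  - book 2 (The Iron Gate): author_id=1 -> matches Hall
  - book 3 (Quiet Streets): author_id=3 -> matches Davis
  - book 4 (The Old House): author_id=3 -> matches Davis
  - book 5 (Falling Leaves): author_id=1 -> matches Hall
  - book 6 (Northern Lights): author_id=3 -> matches Davis
  - book 7 (The Red Mountain): author_id=2 -> matches Walker
  - book 8 (Silent Waters): author_id=1 -> matches Hall
All 8 rows appear; 1 has NULL author.

SQL:
SELECT a.title, b.name AS author
FROM books a
LEFT JOIN authors b ON a.author_id = b.id

Result:
title            | author
-----------------+-------
Midnight Sun     | NULL  
The Iron Gate    | Hall  
Quiet Streets    | Davis 
The Old House    | Davis 
Falling Leaves   | Hall  
Northern Lights  | Davis 
The Red Mountain | Walker
Silent Waters    | Hall  


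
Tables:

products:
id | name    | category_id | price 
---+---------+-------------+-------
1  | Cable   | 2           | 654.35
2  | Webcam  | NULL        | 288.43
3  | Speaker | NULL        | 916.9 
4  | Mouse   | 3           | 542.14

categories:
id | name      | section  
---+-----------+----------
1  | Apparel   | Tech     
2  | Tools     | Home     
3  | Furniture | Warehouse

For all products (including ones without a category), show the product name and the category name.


LEFT JOIN keeps every row from products (the left table); where category_id has no match in categories, the category columns become NULL. Walk through each product:
  - product 1 (Cable): category_id=2 -> matches Tools
  - product 2 (Webcam): category_id=NULL, no match -> kept with NULL
  - product 3 (Speaker): category_id=NULL, no match -> kept with NULL
  - product 4 (Mouse): category_id=3 -> matches Furniture
All 4 rows appear; 2 have NULL category.

SQL:
SELECT a.name, b.name AS category
FROM products a
LEFT JOIN categories b ON a.category_id = b.id

Result:
name    | category 
--------+----------
Cable   | Tools    
Webcam  | NULL     
Speaker | NULL     
Mouse   | Furniture


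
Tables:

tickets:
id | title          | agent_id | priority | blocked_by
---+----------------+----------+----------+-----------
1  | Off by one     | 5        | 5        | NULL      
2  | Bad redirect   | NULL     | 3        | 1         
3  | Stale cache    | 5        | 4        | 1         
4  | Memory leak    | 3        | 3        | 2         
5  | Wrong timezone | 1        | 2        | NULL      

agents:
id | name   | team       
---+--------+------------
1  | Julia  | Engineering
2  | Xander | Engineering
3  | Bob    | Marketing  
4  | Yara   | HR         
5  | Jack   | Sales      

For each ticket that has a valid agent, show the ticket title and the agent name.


INNER JOIN keeps only tickets rows whose agent_id matches an id in agents. Walk through each ticket:
  - ticket 1 (Off by one): agent_id=5 -> matches Jack
  - ticket 2 (Bad redirect): agent_id=NULL, no match -> dropped
  - ticket 3 (Stale cache): agent_id=5 -> matches Jack
  - ticket 4 (Memory leak): agent_id=3 -> matches Bob
  - ticket 5 (Wrong timezone): agent_id=1 -> matches Julia
So 1 of 5 rows is dropped.

SQL:
SELECT a.title, b.name AS agent
FROM tickets a
INNER JOIN agents b ON a.agent_id = b.id

Result:
title          | agent
---------------+------
Off by one     | Jack 
Stale cache    | Jack 
Memory leak    | Bob  
Wrong timezone | Julia


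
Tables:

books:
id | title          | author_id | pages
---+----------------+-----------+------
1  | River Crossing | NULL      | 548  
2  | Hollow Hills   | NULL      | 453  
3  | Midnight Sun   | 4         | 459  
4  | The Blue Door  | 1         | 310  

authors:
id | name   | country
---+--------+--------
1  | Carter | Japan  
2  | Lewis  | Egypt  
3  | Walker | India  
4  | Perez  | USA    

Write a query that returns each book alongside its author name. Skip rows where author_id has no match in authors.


INNER JOIN keeps only books rows whose author_id matches an id in authors. Walk through each book:
  - book 1 (River Crossing): author_id=NULL, no match -> dropped
  - book 2 (Hollow Hills): author_id=NULL, no match -> dropped
  - book 3 (Midnight Sun): author_id=4 -> matches Perez
  - book 4 (The Blue Door): author_id=1 -> matches Carter
So 2 of 4 rows are dropped.

SQL:
SELECT a.title, b.name AS author
FROM books a
INNER JOIN authors b ON a.author_id = b.id

Result:
title         | author
--------------+-------
Midnight Sun  | Perez 
The Blue Door | Carter


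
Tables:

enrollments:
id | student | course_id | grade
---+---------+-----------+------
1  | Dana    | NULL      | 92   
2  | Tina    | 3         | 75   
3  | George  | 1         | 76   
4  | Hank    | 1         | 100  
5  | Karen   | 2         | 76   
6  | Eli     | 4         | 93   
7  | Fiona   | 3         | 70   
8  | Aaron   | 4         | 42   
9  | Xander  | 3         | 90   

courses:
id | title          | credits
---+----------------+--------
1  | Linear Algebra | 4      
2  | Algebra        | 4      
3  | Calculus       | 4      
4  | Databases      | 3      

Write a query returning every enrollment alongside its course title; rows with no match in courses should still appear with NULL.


LEFT JOIN keeps every row from enrollments (the left table); where course_id has no match in courses, the course columns become NULL. Walk through each enrollment:
  - enrollment 1 (Dana): course_id=NULL, no match -> kept with NULL
  - enrollment 2 (Tina): course_id=3 -> matches Calculus
  - enrollment 3 (George): course_id=1 -> matches Linear Algebra
  - enrollment 4 (Hank): course_id=1 -> matches Linear Algebra
  - enrollment 5 (Karen): course_id=2 -> matches Algebra
  - enrollment 6 (Eli): course_id=4 -> matches Databases
  - enrollment 7 (Fiona): course_id=3 -> matches Calculus
  - enrollment 8 (Aaron): course_id=4 -> matches Databases
  - enrollment 9 (Xander): course_id=3 -> matches Calculus
All 9 rows appear; 1 has NULL course.

SQL:
SELECT a.student, b.title AS course
FROM enrollments a
LEFT JOIN courses b ON a.course_id = b.id

Result:
student | course        
--------+---------------
Dana    | NULL          
Tina    | Calculus      
George  | Linear Algebra
Hank    | Linear Algebra
Karen   | Algebra       
Eli     | Databases     
Fiona   | Calculus      
Aaron   | Databases     
Xander  | Calculus      


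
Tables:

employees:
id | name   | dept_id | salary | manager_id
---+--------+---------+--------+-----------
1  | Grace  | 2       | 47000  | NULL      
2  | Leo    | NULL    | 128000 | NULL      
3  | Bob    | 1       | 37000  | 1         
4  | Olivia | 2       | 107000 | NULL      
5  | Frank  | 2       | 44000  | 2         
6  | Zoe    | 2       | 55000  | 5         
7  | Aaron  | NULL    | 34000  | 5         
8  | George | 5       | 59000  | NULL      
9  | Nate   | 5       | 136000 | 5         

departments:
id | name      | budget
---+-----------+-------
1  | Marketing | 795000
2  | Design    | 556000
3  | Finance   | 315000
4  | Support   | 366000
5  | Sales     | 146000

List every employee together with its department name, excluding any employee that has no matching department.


INNER JOIN keeps only employees rows whose dept_id matches an id in departments. Walk through each employee:
  - employee 1 (Grace): dept_id=2 -> matches Design
  - employee 2 (Leo): dept_id=NULL, no match -> dropped
  - employee 3 (Bob): dept_id=1 -> matches Marketing
  - employee 4 (Olivia): dept_id=2 -> matches Design
  - employee 5 (Frank): dept_id=2 -> matches Design
  - employee 6 (Zoe): dept_id=2 -> matches Design
  - employee 7 (Aaron): dept_id=NULL, no match -> dropped
  - employee 8 (George): dept_id=5 -> matches Sales
  - employee 9 (Nate): dept_id=5 -> matches Sales
So 2 of 9 rows are dropped.

SQL:
SELECT a.name, b.name AS department
FROM employees a
INNER JOIN departments b ON a.dept_id = b.id

Result:
name   | department
-------+-----------
Grace  | Design    
Bob    | Marketing 
Olivia | Design    
Frank  | Design    
Zoe    | Design    
George | Sales     
Nate   | Sales     


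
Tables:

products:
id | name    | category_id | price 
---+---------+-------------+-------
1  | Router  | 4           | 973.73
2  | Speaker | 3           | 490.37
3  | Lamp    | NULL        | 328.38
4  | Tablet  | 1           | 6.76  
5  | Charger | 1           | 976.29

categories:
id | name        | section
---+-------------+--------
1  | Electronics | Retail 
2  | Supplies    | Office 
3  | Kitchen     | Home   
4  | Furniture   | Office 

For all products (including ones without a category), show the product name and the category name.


LEFT JOIN keeps every row from products (the left table); where category_id has no match in categories, the category columns become NULL. Walk through each product:
  - product 1 (Router): category_id=4 -> matches Furniture
  - product 2 (Speaker): category_id=3 -> matches Kitchen
  - product 3 (Lamp): category_id=NULL, no match -> kept with NULL
  - product 4 (Tablet): category_id=1 -> matches Electronics
  - product 5 (Charger): category_id=1 -> matches Electronics
All 5 rows appear; 1 has NULL category.

SQL:
SELECT a.name, b.name AS category
FROM products a
LEFT JOIN categories b ON a.category_id = b.id

Result:
name    | category   
--------+------------
Router  | Furniture  
Speaker | Kitchen    
Lamp    | NULL       
Tablet  | Electronics
Charger | Electronics


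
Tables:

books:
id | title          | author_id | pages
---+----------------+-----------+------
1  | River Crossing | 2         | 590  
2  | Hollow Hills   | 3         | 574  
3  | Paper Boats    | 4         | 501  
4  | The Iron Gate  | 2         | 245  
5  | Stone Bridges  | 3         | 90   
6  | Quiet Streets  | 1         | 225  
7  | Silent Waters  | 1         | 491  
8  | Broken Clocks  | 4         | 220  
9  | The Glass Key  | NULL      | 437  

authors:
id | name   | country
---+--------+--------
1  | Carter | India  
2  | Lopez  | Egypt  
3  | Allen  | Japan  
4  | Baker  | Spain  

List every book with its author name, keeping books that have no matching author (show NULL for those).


LEFT JOIN keeps every row from books (the left table); where author_id has no match in authors, the author columns become NULL. Walk through each book:
  - book 1 (River Crossing): author_id=2 -> matches Lopez
  - book 2 (Hollow Hills): author_id=3 -> matches Allen
  - book 3 (Paper Boats): author_id=4 -> matches Baker
  - book 4 (The Iron Gate): author_id=2 -> matches Lopez
  - book 5 (Stone Bridges): author_id=3 -> matches Allen
  - book 6 (Quiet Streets): author_id=1 -> matches Carter
  - book 7 (Silent Waters): author_id=1 -> matches Carter
  - book 8 (Broken Clocks): author_id=4 -> matches Baker
  - book 9 (The Glass Key): author_id=NULL, no match -> kept with NULL
All 9 rows appear; 1 has NULL author.

SQL:
SELECT a.title, b.name AS author
FROM books a
LEFT JOIN authors b ON a.author_id = b.id

Result:
title          | author
---------------+-------
River Crossing | Lopez 
Hollow Hills   | Allen 
Paper Boats    | Baker 
The Iron Gate  | Lopez 
Stone Bridges  | Allen 
Quiet Streets  | Carter
Silent Waters  | Carter
Broken Clocks  | Baker 
The Glass Key  | NULL  


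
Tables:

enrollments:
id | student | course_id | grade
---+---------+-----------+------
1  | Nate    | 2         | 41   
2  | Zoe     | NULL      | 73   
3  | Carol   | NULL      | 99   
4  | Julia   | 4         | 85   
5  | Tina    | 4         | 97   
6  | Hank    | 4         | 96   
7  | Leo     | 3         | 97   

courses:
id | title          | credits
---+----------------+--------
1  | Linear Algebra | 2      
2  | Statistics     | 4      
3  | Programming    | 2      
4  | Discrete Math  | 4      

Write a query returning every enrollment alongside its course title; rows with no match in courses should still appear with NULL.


LEFT JOIN keeps every row from enrollments (the left table); where course_id has no match in courses, the course columns become NULL. Walk through each enrollment:
  - enrollment 1 (Nate): course_id=2 -> matches Statistics
  - enrollment 2 (Zoe): course_id=NULL, no match -> kept with NULL
  - enrollment 3 (Carol): course_id=NULL, no match -> kept with NULL
  - enrollment 4 (Julia): course_id=4 -> matches Discrete Math
  - enrollment 5 (Tina): course_id=4 -> matches Discrete Math
  - enrollment 6 (Hank): course_id=4 -> matches Discrete Math
  - enrollment 7 (Leo): course_id=3 -> matches Programming
All 7 rows appear; 2 have NULL course.

SQL:
SELECT a.student, b.title AS course
FROM enrollments a
LEFT JOIN courses b ON a.course_id = b.id

Result:
student | course       
--------+--------------
Nate    | Statistics   
Zoe     | NULL         
Carol   | NULL         
Julia   | Discrete Math
Tina    | Discrete Math
Hank    | Discrete Math
Leo     | Programming  


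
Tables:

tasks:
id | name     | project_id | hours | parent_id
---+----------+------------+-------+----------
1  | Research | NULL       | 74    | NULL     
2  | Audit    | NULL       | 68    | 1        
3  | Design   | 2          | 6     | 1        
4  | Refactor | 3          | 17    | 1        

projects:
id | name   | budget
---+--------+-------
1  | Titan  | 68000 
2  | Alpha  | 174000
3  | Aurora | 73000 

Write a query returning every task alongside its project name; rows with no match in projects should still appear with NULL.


LEFT JOIN keeps every row from tasks (the left table); where project_id has no match in projects, the project columns become NULL. Walk through each task:
  - task 1 (Research): project_id=NULL, no match -> kept with NULL
  - task 2 (Audit): project_id=NULL, no match -> kept with NULL
  - task 3 (Design): project_id=2 -> matches Alpha
  - task 4 (Refactor): project_id=3 -> matches Aurora
All 4 rows appear; 2 have NULL project.

SQL:
SELECT a.name, b.name AS project
FROM tasks a
LEFT JOIN projects b ON a.project_id = b.id

Result:
name     | project
---------+--------
Research | NULL   
Audit    | NULL   
Design   | Alpha  
Refactor | Aurora 


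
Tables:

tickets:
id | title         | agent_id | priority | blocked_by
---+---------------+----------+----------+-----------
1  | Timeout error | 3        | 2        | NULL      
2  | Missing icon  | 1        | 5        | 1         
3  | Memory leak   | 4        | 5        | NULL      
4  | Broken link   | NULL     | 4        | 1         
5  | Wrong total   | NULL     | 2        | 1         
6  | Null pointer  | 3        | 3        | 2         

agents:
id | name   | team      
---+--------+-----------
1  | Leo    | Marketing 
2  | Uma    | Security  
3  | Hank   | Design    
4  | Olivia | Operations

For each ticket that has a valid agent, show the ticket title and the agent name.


INNER JOIN keeps only tickets rows whose agent_id matches an id in agents. Walk through each ticket:
  - ticket 1 (Timeout error): agent_id=3 -> matches Hank
  - ticket 2 (Missing icon): agent_id=1 -> matches Leo
  - ticket 3 (Memory leak): agent_id=4 -> matches Olivia
  - ticket 4 (Broken link): agent_id=NULL, no match -> dropped
  - ticket 5 (Wrong total): agent_id=NULL, no match -> dropped
  - ticket 6 (Null pointer): agent_id=3 -> matches Hank
So 2 of 6 rows are dropped.

SQL:
SELECT a.title, b.name AS agent
FROM tickets a
INNER JOIN agents b ON a.agent_id = b.id

Result:
title         | agent 
--------------+-------
Timeout error | Hank  
Missing icon  | Leo   
Memory leak   | Olivia
Null pointer  | Hank  


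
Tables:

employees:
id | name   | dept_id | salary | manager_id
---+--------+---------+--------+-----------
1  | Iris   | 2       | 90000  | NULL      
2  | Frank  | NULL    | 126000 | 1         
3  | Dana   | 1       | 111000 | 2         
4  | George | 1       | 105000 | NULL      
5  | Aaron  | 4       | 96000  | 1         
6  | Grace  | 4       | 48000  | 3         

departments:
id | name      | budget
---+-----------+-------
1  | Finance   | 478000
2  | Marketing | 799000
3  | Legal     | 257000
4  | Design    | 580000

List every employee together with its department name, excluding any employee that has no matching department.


INNER JOIN keeps only employees rows whose dept_id matches an id in departments. Walk through each employee:
  - employee 1 (Iris): dept_id=2 -> matches Marketing
  - employee 2 (Frank): dept_id=NULL, no match -> dropped
  - employee 3 (Dana): dept_id=1 -> matches Finance
  - employee 4 (George): dept_id=1 -> matches Finance
  - employee 5 (Aaron): dept_id=4 -> matches Design
  - employee 6 (Grace): dept_id=4 -> matches Design
So 1 of 6 rows is dropped.

SQL:
SELECT a.name, b.name AS department
FROM employees a
INNER JOIN departments b ON a.dept_id = b.id

Result:
name   | department
-------+-----------
Iris   | Marketing 
Dana   | Finance   
George | Finance   
Aaron  | Design    
Grace  | Design    


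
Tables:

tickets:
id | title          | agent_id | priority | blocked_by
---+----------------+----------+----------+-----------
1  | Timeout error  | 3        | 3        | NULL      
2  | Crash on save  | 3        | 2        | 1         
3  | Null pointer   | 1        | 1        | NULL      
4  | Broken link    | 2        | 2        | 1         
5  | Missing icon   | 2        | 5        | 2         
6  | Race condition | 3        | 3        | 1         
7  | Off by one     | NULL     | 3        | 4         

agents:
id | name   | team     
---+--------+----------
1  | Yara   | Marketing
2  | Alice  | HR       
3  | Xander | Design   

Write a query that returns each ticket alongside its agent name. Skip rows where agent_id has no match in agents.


INNER JOIN keeps only tickets rows whose agent_id matches an id in agents. Walk through each ticket:
  - ticket 1 (Timeout error): agent_id=3 -> matches Xander
  - ticket 2 (Crash on save): agent_id=3 -> matches Xander
  - ticket 3 (Null pointer): agent_id=1 -> matches Yara
  - ticket 4 (Broken link): agent_id=2 -> matches Alice
  - ticket 5 (Missing icon): agent_id=2 -> matches Alice
  - ticket 6 (Race condition): agent_id=3 -> matches Xander
  - ticket 7 (Off by one): agent_id=NULL, no match -> dropped
So 1 of 7 rows is dropped.

SQL:
SELECT a.title, b.name AS agent
FROM tickets a
INNER JOIN agents b ON a.agent_id = b.id

Result:
title          | agent 
---------------+-------
Timeout error  | Xander
Crash on save  | Xander
Null pointer   | Yara  
Broken link    | Alice 
Missing icon   | Alice 
Race condition | Xander


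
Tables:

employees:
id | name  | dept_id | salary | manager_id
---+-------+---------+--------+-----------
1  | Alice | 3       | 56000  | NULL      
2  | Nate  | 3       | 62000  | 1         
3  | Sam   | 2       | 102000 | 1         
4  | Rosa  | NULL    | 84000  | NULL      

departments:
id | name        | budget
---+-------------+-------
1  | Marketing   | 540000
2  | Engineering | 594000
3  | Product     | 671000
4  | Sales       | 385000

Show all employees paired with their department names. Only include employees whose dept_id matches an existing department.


INNER JOIN keeps only employees rows whose dept_id matches an id in departments. Walk through each employee:
  - employee 1 (Alice): dept_id=3 -> matches Product
  - employee 2 (Nate): dept_id=3 -> matches Product
  - employee 3 (Sam): dept_id=2 -> matches Engineering
  - employee 4 (Rosa): dept_id=NULL, no match -> dropped
So 1 of 4 rows is dropped.

SQL:
SELECT a.name, b.name AS department
FROM employees a
INNER JOIN departments b ON a.dept_id = b.id

Result:
name  | department 
------+------------
Alice | Product    
Nate  | Product    
Sam   | Engineering


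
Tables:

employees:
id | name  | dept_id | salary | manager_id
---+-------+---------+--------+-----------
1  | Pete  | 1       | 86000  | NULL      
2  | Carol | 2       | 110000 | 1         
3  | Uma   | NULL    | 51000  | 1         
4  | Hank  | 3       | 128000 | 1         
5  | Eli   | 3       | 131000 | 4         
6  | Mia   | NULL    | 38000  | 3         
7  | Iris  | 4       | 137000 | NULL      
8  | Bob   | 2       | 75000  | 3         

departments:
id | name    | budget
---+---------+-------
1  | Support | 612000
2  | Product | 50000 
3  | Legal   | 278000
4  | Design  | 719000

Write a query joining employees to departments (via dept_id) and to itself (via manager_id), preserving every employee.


Two LEFT JOINs from the same base table employees: one to departments via dept_id, one to employees itself via manager_id. Both are LEFT so every employee is preserved.
Match against departments:
  - employee 1 (Pete): dept_id=1 -> matches Support
  - employee 2 (Carol): dept_id=2 -> matches Product
  - employee 3 (Uma): dept_id=NULL, no match -> kept with NULL
  - employee 4 (Hank): dept_id=3 -> matches Legal
  - employee 5 (Eli): dept_id=3 -> matches Legal
  - employee 6 (Mia): dept_id=NULL, no match -> kept with NULL
  - employee 7 (Iris): dept_id=4 -> matches Design
  - employee 8 (Bob): dept_id=2 -> matches Product
Match against employees (self):
  - employee 1 (Pete): manager_id=NULL -> NULL
  - employee 2 (Carol): manager_id=1 -> Pete
  - employee 3 (Uma): manager_id=1 -> Pete
  - employee 4 (Hank): manager_id=1 -> Pete
  - employee 5 (Eli): manager_id=4 -> Hank
  - employee 6 (Mia): manager_id=3 -> Uma
  - employee 7 (Iris): manager_id=NULL -> NULL
  - employee 8 (Bob): manager_id=3 -> Uma

SQL:
SELECT a.name, b.name AS department, c.name AS manager
FROM employees a
LEFT JOIN departments b ON a.dept_id = b.id
LEFT JOIN employees c ON a.manager_id = c.id

Result:
name  | department | manager
------+------------+--------
Pete  | Support    | NULL   
Carol | Product    | Pete   
Uma   | NULL       | Pete   
Hank  | Legal      | Pete   
Eli   | Legal      | Hank   
Mia   | NULL       | Uma    
Iris  | Design     | NULL   
Bob   | Product    | Uma    


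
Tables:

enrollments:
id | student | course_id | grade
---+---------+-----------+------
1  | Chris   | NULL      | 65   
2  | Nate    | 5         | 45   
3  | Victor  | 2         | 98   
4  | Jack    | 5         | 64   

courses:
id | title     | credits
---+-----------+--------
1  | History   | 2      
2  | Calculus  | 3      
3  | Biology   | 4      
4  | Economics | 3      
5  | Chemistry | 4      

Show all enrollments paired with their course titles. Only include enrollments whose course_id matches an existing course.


INNER JOIN keeps only enrollments rows whose course_id matches an id in courses. Walk through each enrollment:
  - enrollment 1 (Chris): course_id=NULL, no match -> dropped
  - enrollment 2 (Nate): course_id=5 -> matches Chemistry
  - enrollment 3 (Victor): course_id=2 -> matches Calculus
  - enrollment 4 (Jack): course_id=5 -> matches Chemistry
So 1 of 4 rows is dropped.

SQL:
SELECT a.student, b.title AS course
FROM enrollments a
INNER JOIN courses b ON a.course_id = b.id

Result:
student | course   
--------+----------
Nate    | Chemistry
Victor  | Calculus 
Jack    | Chemistry


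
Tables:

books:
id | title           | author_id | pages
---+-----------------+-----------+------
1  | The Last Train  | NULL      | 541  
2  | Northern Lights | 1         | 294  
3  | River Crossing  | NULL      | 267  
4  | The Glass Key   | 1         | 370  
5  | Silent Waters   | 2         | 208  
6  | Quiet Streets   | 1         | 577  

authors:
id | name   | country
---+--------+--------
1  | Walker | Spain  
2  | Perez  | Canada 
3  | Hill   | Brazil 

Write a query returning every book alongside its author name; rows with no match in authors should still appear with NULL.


LEFT JOIN keeps every row from books (the left table); where author_id has no match in authors, the author columns become NULL. Walk through each book:
  - book 1 (The Last Train): author_id=NULL, no match -> kept with NULL
  - book 2 (Northern Lights): author_id=1 -> matches Walker
  - book 3 (River Crossing): author_id=NULL, no match -> kept with NULL
  - book 4 (The Glass Key): author_id=1 -> matches Walker
  - book 5 (Silent Waters): author_id=2 -> matches Perez
  - book 6 (Quiet Streets): author_id=1 -> matches Walker
All 6 rows appear; 2 have NULL author.

SQL:
SELECT a.title, b.name AS author
FROM books a
LEFT JOIN authors b ON a.author_id = b.id

Result:
title           | author
----------------+-------
The Last Train  | NULL  
Northern Lights | Walker
River Crossing  | NULL  
The Glass Key   | Walker
Silent Waters   | Perez 
Quiet Streets   | Walker


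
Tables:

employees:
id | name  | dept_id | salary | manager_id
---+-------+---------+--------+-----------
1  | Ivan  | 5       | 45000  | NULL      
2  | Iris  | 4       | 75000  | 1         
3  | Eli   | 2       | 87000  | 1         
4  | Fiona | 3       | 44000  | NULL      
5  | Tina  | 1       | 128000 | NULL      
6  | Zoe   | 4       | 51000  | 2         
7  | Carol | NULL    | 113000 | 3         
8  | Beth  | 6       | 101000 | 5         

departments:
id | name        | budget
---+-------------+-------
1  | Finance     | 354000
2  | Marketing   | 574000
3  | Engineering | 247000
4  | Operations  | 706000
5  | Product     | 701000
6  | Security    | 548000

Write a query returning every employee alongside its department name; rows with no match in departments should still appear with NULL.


LEFT JOIN keeps every row from employees (the left table); where dept_id has no match in departments, the department columns become NULL. Walk through each employee:
  - employee 1 (Ivan): dept_id=5 -> matches Product
  - employee 2 (Iris): dept_id=4 -> matches Operations
  - employee 3 (Eli): dept_id=2 -> matches Marketing
  - employee 4 (Fiona): dept_id=3 -> matches Engineering
  - employee 5 (Tina): dept_id=1 -> matches Finance
  - employee 6 (Zoe): dept_id=4 -> matches Operations
  - employee 7 (Carol): dept_id=NULL, no match -> kept with NULL
  - employee 8 (Beth): dept_id=6 -> matches Security
All 8 rows appear; 1 has NULL department.

SQL:
SELECT a.name, b.name AS department
FROM employees a
LEFT JOIN departments b ON a.dept_id = b.id

Result:
name  | department 
------+------------
Ivan  | Product    
Iris  | Operations 
Eli   | Marketing  
Fiona | Engineering
Tina  | Finance    
Zoe   | Operations 
Carol | NULL       
Beth  | Security   


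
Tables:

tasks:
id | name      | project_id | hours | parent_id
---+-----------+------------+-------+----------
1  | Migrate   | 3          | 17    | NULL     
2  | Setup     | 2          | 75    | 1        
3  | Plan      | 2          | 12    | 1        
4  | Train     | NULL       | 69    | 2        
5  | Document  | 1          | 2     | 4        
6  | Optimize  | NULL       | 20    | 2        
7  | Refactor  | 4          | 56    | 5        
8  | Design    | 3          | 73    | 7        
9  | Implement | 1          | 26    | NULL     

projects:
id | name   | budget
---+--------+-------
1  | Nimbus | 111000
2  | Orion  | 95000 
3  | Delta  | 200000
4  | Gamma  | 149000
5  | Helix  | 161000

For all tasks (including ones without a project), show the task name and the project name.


LEFT JOIN keeps every row from tasks (the left table); where project_id has no match in projects, the project columns become NULL. Walk through each task:
  - task 1 (Migrate): project_id=3 -> matches Delta
  - task 2 (Setup): project_id=2 -> matches Orion
  - task 3 (Plan): project_id=2 -> matches Orion
  - task 4 (Train): project_id=NULL, no match -> kept with NULL
  - task 5 (Document): project_id=1 -> matches Nimbus
  - task 6 (Optimize): project_id=NULL, no match -> kept with NULL
  - task 7 (Refactor): project_id=4 -> matches Gamma
  - task 8 (Design): project_id=3 -> matches Delta
  - task 9 (Implement): project_id=1 -> matches Nimbus
All 9 rows appear; 2 have NULL project.

SQL:
SELECT a.name, b.name AS project
FROM tasks a
LEFT JOIN projects b ON a.project_id = b.id

Result:
name      | project
----------+--------
Migrate   | Delta  
Setup     | Orion  
Plan      | Orion  
Train     | NULL   
Document  | Nimbus 
Optimize  | NULL   
Refactor  | Gamma  
Design    | Delta  
Implement | Nimbus 


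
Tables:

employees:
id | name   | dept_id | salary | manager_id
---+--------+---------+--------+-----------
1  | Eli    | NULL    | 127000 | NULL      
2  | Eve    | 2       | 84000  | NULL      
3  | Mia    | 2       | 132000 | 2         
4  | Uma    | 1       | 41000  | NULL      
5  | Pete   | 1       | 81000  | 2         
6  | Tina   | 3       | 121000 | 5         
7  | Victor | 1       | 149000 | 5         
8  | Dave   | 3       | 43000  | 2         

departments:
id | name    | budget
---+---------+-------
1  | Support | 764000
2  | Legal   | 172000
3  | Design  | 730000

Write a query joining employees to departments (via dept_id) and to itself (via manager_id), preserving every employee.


Two LEFT JOINs from the same base table employees: one to departments via dept_id, one to employees itself via manager_id. Both are LEFT so every employee is preserved.
Match against departments:
  - employee 1 (Eli): dept_id=NULL, no match -> kept with NULL
  - employee 2 (Eve): dept_id=2 -> matches Legal
  - employee 3 (Mia): dept_id=2 -> matches Legal
  - employee 4 (Uma): dept_id=1 -> matches Support
  - employee 5 (Pete): dept_id=1 -> matches Support
  - employee 6 (Tina): dept_id=3 -> matches Design
  - employee 7 (Victor): dept_id=1 -> matches Support
  - employee 8 (Dave): dept_id=3 -> matches Design
Match against employees (self):
  - employee 1 (Eli): manager_id=NULL -> NULL
  - employee 2 (Eve): manager_id=NULL -> NULL
  - employee 3 (Mia): manager_id=2 -> Eve
  - employee 4 (Uma): manager_id=NULL -> NULL
  - employee 5 (Pete): manager_id=2 -> Eve
  - employee 6 (Tina): manager_id=5 -> Pete
  - employee 7 (Victor): manager_id=5 -> Pete
  - employee 8 (Dave): manager_id=2 -> Eve

SQL:
SELECT a.name, b.name AS department, c.name AS manager
FROM employees a
LEFT JOIN departments b ON a.dept_id = b.id
LEFT JOIN employees c ON a.manager_id = c.id

Result:
name   | department | manager
-------+------------+--------
Eli    | NULL       | NULL   
Eve    | Legal      | NULL   
Mia    | Legal      | Eve    
Uma    | Support    | NULL   
Pete   | Support    | Eve    
Tina   | Design     | Pete   
Victor | Support    | Pete   
Dave   | Design     | Eve    


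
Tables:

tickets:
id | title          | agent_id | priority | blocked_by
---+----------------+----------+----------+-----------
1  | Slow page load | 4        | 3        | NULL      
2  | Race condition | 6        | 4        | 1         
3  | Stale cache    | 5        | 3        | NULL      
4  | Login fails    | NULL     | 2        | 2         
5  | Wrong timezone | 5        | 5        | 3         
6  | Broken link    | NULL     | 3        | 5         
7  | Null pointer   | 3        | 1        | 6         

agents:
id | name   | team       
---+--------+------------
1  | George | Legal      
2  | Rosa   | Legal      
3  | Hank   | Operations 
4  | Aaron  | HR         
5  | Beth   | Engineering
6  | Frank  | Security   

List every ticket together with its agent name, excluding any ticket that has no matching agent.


INNER JOIN keeps only tickets rows whose agent_id matches an id in agents. Walk through each ticket:
  - ticket 1 (Slow page load): agent_id=4 -> matches Aaron
  - ticket 2 (Race condition): agent_id=6 -> matches Frank
  - ticket 3 (Stale cache): agent_id=5 -> matches Beth
  - ticket 4 (Login fails): agent_id=NULL, no match -> dropped
  - ticket 5 (Wrong timezone): agent_id=5 -> matches Beth
  - ticket 6 (Broken link): agent_id=NULL, no match -> dropped
  - ticket 7 (Null pointer): agent_id=3 -> matches Hank
So 2 of 7 rows are dropped.

SQL:
SELECT a.title, b.name AS agent
FROM tickets a
INNER JOIN agents b ON a.agent_id = b.id

Result:
title          | agent
---------------+------
Slow page load | Aaron
Race condition | Frank
Stale cache    | Beth 
Wrong timezone | Beth 
Null pointer   | Hank 


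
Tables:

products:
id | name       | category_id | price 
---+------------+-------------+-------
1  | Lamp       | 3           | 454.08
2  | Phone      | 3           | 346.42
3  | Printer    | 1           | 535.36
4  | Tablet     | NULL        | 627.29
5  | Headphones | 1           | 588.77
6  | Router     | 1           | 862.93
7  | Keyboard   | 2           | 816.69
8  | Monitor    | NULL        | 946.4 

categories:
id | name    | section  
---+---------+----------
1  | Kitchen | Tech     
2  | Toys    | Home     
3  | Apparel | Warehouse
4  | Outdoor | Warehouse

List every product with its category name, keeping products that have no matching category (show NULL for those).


LEFT JOIN keeps every row from products (the left table); where category_id has no match in categories, the category columns become NULL. Walk through each product:
  - product 1 (Lamp): category_id=3 -> matches Apparel
  - product 2 (Phone): category_id=3 -> matches Apparel
  - product 3 (Printer): category_id=1 -> matches Kitchen
  - product 4 (Tablet): category_id=NULL, no match -> kept with NULL
  - product 5 (Headphones): category_id=1 -> matches Kitchen
  - product 6 (Router): category_id=1 -> matches Kitchen
  - product 7 (Keyboard): category_id=2 -> matches Toys
  - product 8 (Monitor): category_id=NULL, no match -> kept with NULL
All 8 rows appear; 2 have NULL category.

SQL:
SELECT a.name, b.name AS category
FROM products a
LEFT JOIN categories b ON a.category_id = b.id

Result:
name       | category
-----------+---------
Lamp       | Apparel 
Phone      | Apparel 
Printer    | Kitchen 
Tablet     | NULL    
Headphones | Kitchen 
Router     | Kitchen 
Keyboard   | Toys    
Monitor    | NULL    


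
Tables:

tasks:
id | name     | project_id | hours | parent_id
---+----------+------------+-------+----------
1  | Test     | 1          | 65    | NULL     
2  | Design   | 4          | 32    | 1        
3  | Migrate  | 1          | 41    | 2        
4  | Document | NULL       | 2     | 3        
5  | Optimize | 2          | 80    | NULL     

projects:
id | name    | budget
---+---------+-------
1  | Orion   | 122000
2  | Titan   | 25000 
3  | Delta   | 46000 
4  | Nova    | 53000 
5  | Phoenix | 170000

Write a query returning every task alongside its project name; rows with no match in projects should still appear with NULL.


LEFT JOIN keeps every row from tasks (the left table); where project_id has no match in projects, the project columns become NULL. Walk through each task:
  - task 1 (Test): project_id=1 -> matches Orion
  - task 2 (Design): project_id=4 -> matches Nova
  - task 3 (Migrate): project_id=1 -> matches Orion
  - task 4 (Document): project_id=NULL, no match -> kept with NULL
  - task 5 (Optimize): project_id=2 -> matches Titan
All 5 rows appear; 1 has NULL project.

SQL:
SELECT a.name, b.name AS project
FROM tasks a
LEFT JOIN projects b ON a.project_id = b.id

Result:
name     | project
---------+--------
Test     | Orion  
Design   | Nova   
Migrate  | Orion  
Document | NULL   
Optimize | Titan  


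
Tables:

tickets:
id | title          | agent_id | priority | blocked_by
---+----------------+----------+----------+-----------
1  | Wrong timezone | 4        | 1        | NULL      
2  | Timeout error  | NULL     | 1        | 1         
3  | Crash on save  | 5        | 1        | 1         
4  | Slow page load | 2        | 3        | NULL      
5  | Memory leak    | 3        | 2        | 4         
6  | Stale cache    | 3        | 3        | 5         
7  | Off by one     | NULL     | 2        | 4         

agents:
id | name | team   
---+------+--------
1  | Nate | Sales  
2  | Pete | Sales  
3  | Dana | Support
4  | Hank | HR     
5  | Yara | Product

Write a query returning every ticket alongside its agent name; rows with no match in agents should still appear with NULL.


LEFT JOIN keeps every row from tickets (the left table); where agent_id has no match in agents, the agent columns become NULL. Walk through each ticket:
  - ticket 1 (Wrong timezone): agent_id=4 -> matches Hank
  - ticket 2 (Timeout error): agent_id=NULL, no match -> kept with NULL
  - ticket 3 (Crash on save): agent_id=5 -> matches Yara
  - ticket 4 (Slow page load): agent_id=2 -> matches Pete
  - ticket 5 (Memory leak): agent_id=3 -> matches Dana
  - ticket 6 (Stale cache): agent_id=3 -> matches Dana
  - ticket 7 (Off by one): agent_id=NULL, no match -> kept with NULL
All 7 rows appear; 2 have NULL agent.

SQL:
SELECT a.title, b.name AS agent
FROM tickets a
LEFT JOIN agents b ON a.agent_id = b.id

Result:
title          | agent
---------------+------
Wrong timezone | Hank 
Timeout error  | NULL 
Crash on save  | Yara 
Slow page load | Pete 
Memory leak    | Dana 
Stale cache    | Dana 
Off by one     | NULL 


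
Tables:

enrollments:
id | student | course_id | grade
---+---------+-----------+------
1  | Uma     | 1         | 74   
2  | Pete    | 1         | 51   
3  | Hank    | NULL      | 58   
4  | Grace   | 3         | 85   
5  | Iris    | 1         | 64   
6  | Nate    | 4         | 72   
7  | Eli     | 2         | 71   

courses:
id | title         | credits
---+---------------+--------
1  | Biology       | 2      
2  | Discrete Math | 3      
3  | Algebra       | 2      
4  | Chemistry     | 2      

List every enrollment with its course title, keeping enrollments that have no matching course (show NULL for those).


LEFT JOIN keeps every row from enrollments (the left table); where course_id has no match in courses, the course columns become NULL. Walk through each enrollment:
  - enrollment 1 (Uma): course_id=1 -> matches Biology
  - enrollment 2 (Pete): course_id=1 -> matches Biology
  - enrollment 3 (Hank): course_id=NULL, no match -> kept with NULL
  - enrollment 4 (Grace): course_id=3 -> matches Algebra
  - enrollment 5 (Iris): course_id=1 -> matches Biology
  - enrollment 6 (Nate): course_id=4 -> matches Chemistry
  - enrollment 7 (Eli): course_id=2 -> matches Discrete Math
All 7 rows appear; 1 has NULL course.

SQL:
SELECT a.student, b.title AS course
FROM enrollments a
LEFT JOIN courses b ON a.course_id = b.id

Result:
student | course       
--------+--------------
Uma     | Biology      
Pete    | Biology      
Hank    | NULL         
Grace   | Algebra      
Iris    | Biology      
Nate    | Chemistry    
Eli     | Discrete Math
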